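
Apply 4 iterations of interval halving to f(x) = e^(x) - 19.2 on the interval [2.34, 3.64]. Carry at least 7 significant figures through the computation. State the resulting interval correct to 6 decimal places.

[2.908750, 2.990000]

f(2.340000) = -8.818763, f(3.640000) = 18.891837 (opposite signs)
step 1: m = 2.990000, f(m) = 0.685682 > 0 → root in [2.340000, 2.990000]
step 2: m = 2.665000, f(m) = -4.832050 < 0 → root in [2.665000, 2.990000]
step 3: m = 2.827500, f(m) = -2.296850 < 0 → root in [2.827500, 2.990000]
step 4: m = 2.908750, f(m) = -0.866133 < 0 → root in [2.908750, 2.990000]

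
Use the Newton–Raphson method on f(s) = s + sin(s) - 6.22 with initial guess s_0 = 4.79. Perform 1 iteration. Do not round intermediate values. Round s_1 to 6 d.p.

7.042357

f'(s) = 1 + cos(s)
s_0 = 4.790000: f = -2.426990, f' = 1.077533 → s_1 = 4.790000 - (-2.426990)/(1.077533) = 7.042357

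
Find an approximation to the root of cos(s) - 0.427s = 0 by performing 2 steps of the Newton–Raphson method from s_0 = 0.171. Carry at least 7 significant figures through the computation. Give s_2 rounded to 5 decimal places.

1.09756

f'(s) = -sin(s) - 0.427
s_0 = 0.171000: f = 0.912398, f' = -0.597168 → s_1 = 0.171000 - (0.912398)/(-0.597168) = 1.698875
s_1 = 1.698875: f = -0.853149, f' = -1.418809 → s_2 = 1.698875 - (-0.853149)/(-1.418809) = 1.097562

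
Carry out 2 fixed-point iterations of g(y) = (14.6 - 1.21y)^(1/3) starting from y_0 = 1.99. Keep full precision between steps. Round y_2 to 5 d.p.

2.27761

y_1 = g(1.990000) = 2.301581
y_2 = g(2.301581) = 2.277608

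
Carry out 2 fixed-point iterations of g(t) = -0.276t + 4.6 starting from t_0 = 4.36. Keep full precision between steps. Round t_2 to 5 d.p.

t_1 = g(4.360000) = 3.396640
t_2 = g(3.396640) = 3.662527

3.66253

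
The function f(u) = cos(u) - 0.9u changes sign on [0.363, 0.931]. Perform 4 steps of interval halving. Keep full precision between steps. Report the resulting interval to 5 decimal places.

[0.75350, 0.78900]

f(0.363000) = 0.608136, f(0.931000) = -0.240868 (opposite signs)
step 1: m = 0.647000, f(m) = 0.215596 > 0 → root in [0.647000, 0.931000]
step 2: m = 0.789000, f(m) = -0.005545 < 0 → root in [0.647000, 0.789000]
step 3: m = 0.718000, f(m) = 0.106923 > 0 → root in [0.718000, 0.789000]
step 4: m = 0.753500, f(m) = 0.051149 > 0 → root in [0.753500, 0.789000]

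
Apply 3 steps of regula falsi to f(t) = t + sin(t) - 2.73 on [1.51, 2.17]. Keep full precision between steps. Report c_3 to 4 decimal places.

f(1.510000) = -0.221848, f(2.170000) = 0.265785
step 1: c = 1.810266, f(c) = 0.051730 > 0 → new bracket [1.510000, 1.810266]
step 2: c = 1.753490, f(c) = 0.006848 > 0 → new bracket [1.510000, 1.753490]
step 3: c = 1.746199, f(c) = 0.000855 > 0 → new bracket [1.510000, 1.746199]

1.7462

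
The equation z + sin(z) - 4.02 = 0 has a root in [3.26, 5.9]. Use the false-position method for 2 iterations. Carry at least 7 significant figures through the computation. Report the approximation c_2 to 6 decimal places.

4.748236

False-position update: c = (a·f(b) − b·f(a))/(f(b) − f(a)); replace the endpoint whose sign matches f(c).
f(3.260000) = -0.878131, f(5.900000) = 1.506123
step 1: c = 4.232323, f(c) = -0.674641 < 0 → new bracket [4.232323, 5.900000]
step 2: c = 4.748236, f(c) = -0.271122 < 0 → new bracket [4.748236, 5.900000]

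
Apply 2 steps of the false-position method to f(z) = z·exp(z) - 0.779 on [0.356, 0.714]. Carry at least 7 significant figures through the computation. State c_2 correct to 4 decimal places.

f(0.356000) = -0.270772, f(0.714000) = 0.679090
step 1: c = 0.458053, f(c) = -0.054822 < 0 → new bracket [0.458053, 0.714000]
step 2: c = 0.477172, f(c) = -0.010033 < 0 → new bracket [0.477172, 0.714000]

0.4772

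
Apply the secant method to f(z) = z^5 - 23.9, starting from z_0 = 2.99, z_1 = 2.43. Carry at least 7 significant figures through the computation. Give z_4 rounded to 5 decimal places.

f(z_0) = 215.076910, f(z_1) = 60.828861
z_2 = 2.430000 - (60.828861)·(2.430000 - 2.990000)/(60.828861 - (215.076910)) = 2.209160; f(z_2) = 28.718166
z_3 = 2.209160 - (28.718166)·(2.209160 - 2.430000)/(28.718166 - (60.828861)) = 2.011652; f(z_3) = 9.043060
z_4 = 2.011652 - (9.043060)·(2.011652 - 2.209160)/(9.043060 - (28.718166)) = 1.920873; f(z_4) = 2.251307

1.92087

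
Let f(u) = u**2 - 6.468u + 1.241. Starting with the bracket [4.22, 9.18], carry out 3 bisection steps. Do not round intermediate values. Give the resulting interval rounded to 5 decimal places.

f(4.220000) = -8.245560, f(9.180000) = 26.137160 (opposite signs)
step 1: m = 6.700000, f(m) = 2.795400 > 0 → root in [4.220000, 6.700000]
step 2: m = 5.460000, f(m) = -4.262680 < 0 → root in [5.460000, 6.700000]
step 3: m = 6.080000, f(m) = -1.118040 < 0 → root in [6.080000, 6.700000]

[6.08000, 6.70000]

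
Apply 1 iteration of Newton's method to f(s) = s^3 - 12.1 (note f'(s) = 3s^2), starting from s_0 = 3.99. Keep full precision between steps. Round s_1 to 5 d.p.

s_0 = 3.990000: f = 51.421199, f' = 47.760300 → s_1 = 3.990000 - (51.421199)/(47.760300) = 2.913348

2.91335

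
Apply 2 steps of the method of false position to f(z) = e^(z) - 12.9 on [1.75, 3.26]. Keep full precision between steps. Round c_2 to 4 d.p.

False-position update: c = (a·f(b) − b·f(a))/(f(b) − f(a)); replace the endpoint whose sign matches f(c).
f(1.750000) = -7.145397, f(3.260000) = 13.149537
step 1: c = 2.281638, f(c) = -3.107296 < 0 → new bracket [2.281638, 3.260000]
step 2: c = 2.468640, f(c) = -1.093625 < 0 → new bracket [2.468640, 3.260000]

2.4686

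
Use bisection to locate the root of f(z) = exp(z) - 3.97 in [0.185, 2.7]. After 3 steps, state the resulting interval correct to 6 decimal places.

f(0.185000) = -2.766782, f(2.700000) = 10.909732 (opposite signs)
step 1: m = 1.442500, f(m) = 0.261261 > 0 → root in [0.185000, 1.442500]
step 2: m = 0.813750, f(m) = -1.713647 < 0 → root in [0.813750, 1.442500]
step 3: m = 1.128125, f(m) = -0.880142 < 0 → root in [1.128125, 1.442500]

[1.128125, 1.442500]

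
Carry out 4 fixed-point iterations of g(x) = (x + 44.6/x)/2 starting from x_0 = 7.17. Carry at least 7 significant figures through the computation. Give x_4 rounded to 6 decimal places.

x_1 = g(7.170000) = 6.695181
x_2 = g(6.695181) = 6.678344
x_3 = g(6.678344) = 6.678323
x_4 = g(6.678323) = 6.678323

6.678323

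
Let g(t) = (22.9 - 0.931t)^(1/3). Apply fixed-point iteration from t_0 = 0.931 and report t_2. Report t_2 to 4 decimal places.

t_1 = g(0.931000) = 2.803450
t_2 = g(2.803450) = 2.727474

2.7275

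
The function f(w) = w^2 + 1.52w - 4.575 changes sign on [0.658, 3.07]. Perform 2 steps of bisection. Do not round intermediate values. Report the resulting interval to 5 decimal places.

[1.26100, 1.86400]

f(0.658000) = -3.141876, f(3.070000) = 9.516300 (opposite signs)
step 1: m = 1.864000, f(m) = 1.732776 > 0 → root in [0.658000, 1.864000]
step 2: m = 1.261000, f(m) = -1.068159 < 0 → root in [1.261000, 1.864000]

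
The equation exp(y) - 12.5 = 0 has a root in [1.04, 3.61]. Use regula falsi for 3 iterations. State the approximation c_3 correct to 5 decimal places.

False-position update: c = (a·f(b) − b·f(a))/(f(b) − f(a)); replace the endpoint whose sign matches f(c).
f(1.040000) = -9.670783, f(3.610000) = 24.466053
step 1: c = 1.768067, f(c) = -6.640483 < 0 → new bracket [1.768067, 3.610000]
step 2: c = 2.161275, f(c) = -3.817802 < 0 → new bracket [2.161275, 3.610000]
step 3: c = 2.356826, f(c) = -1.942610 < 0 → new bracket [2.356826, 3.610000]

2.35683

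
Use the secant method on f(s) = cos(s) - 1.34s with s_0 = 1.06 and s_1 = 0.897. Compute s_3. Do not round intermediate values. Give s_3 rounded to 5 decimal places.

Secant update: s_(k+1) = s_k − f(s_k)·(s_k − s_(k-1))/(f(s_k) − f(s_(k-1))).
f(s_0) = -0.931528, f(s_1) = -0.578023
s_2 = 0.897000 - (-0.578023)·(0.897000 - 1.060000)/(-0.578023 - (-0.931528)) = 0.630476; f(s_2) = -0.037090
s_3 = 0.630476 - (-0.037090)·(0.630476 - 0.897000)/(-0.037090 - (-0.578023)) = 0.612201; f(s_3) = -0.001964

0.61220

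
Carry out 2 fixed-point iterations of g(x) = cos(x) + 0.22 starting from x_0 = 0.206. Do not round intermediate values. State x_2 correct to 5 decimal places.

x_1 = g(0.206000) = 1.198857
x_2 = g(1.198857) = 0.583423

0.58342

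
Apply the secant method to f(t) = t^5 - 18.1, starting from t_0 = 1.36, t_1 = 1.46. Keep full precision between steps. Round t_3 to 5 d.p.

f(t_0) = -13.447413, f(t_1) = -11.466171
t_2 = 1.460000 - (-11.466171)·(1.460000 - 1.360000)/(-11.466171 - (-13.447413)) = 2.038737; f(t_2) = 17.121318
t_3 = 2.038737 - (17.121318)·(2.038737 - 1.460000)/(17.121318 - (-11.466171)) = 1.692126; f(t_3) = -4.227230

1.69213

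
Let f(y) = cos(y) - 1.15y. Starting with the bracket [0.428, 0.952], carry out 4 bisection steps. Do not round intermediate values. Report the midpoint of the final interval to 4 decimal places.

0.6736

f(0.428000) = 0.417598, f(0.952000) = -0.514745 (opposite signs)
step 1: m = 0.690000, f(m) = -0.022254 < 0 → root in [0.428000, 0.690000]
step 2: m = 0.559000, f(m) = 0.204936 > 0 → root in [0.559000, 0.690000]
step 3: m = 0.624500, f(m) = 0.093081 > 0 → root in [0.624500, 0.690000]
step 4: m = 0.657250, f(m) = 0.035838 > 0 → root in [0.657250, 0.690000]
Midpoint of [0.657250, 0.690000] = 0.673625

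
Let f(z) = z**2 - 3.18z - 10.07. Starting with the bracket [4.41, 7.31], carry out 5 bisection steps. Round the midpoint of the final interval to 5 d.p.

f(4.410000) = -4.645700, f(7.310000) = 20.120300 (opposite signs)
step 1: m = 5.860000, f(m) = 5.634800 > 0 → root in [4.410000, 5.860000]
step 2: m = 5.135000, f(m) = -0.031075 < 0 → root in [5.135000, 5.860000]
step 3: m = 5.497500, f(m) = 2.670456 > 0 → root in [5.135000, 5.497500]
step 4: m = 5.316250, f(m) = 1.286839 > 0 → root in [5.135000, 5.316250]
step 5: m = 5.225625, f(m) = 0.619669 > 0 → root in [5.135000, 5.225625]
Midpoint of [5.135000, 5.225625] = 5.180312

5.18031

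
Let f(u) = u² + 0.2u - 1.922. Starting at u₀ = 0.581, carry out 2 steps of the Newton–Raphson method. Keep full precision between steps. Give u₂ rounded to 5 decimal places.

f'(u) = 2u + 0.2
u_0 = 0.581000: f = -1.468239, f' = 1.362000 → u_1 = 0.581000 - (-1.468239)/(1.362000) = 1.659002
u_1 = 1.659002: f = 1.162089, f' = 3.518004 → u_2 = 1.659002 - (1.162089)/(3.518004) = 1.328676

1.32868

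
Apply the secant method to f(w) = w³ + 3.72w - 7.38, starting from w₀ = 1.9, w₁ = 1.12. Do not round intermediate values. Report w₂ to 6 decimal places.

1.288839

f(w_0) = 6.547000, f(w_1) = -1.808672
w_2 = 1.120000 - (-1.808672)·(1.120000 - 1.900000)/(-1.808672 - (6.547000)) = 1.288839; f(w_2) = -0.444620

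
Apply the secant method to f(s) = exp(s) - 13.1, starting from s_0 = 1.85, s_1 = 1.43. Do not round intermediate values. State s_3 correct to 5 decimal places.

Secant update: s_(k+1) = s_k − f(s_k)·(s_k − s_(k-1))/(f(s_k) − f(s_(k-1))).
f(s_0) = -6.740180, f(s_1) = -8.921301
s_2 = 1.430000 - (-8.921301)·(1.430000 - 1.850000)/(-8.921301 - (-6.740180)) = 3.147900; f(s_2) = 10.187107
s_3 = 3.147900 - (10.187107)·(3.147900 - 1.430000)/(10.187107 - (-8.921301)) = 2.232050; f(s_3) = -3.781048

2.23205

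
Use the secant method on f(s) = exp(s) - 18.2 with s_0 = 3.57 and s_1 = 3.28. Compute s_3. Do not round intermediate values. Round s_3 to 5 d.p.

2.92009

f(s_0) = 17.316593, f(s_1) = 8.375773
s_2 = 3.280000 - (8.375773)·(3.280000 - 3.570000)/(8.375773 - (17.316593)) = 3.008328; f(s_2) = 2.053500
s_3 = 3.008328 - (2.053500)·(3.008328 - 3.280000)/(2.053500 - (8.375773)) = 2.920087; f(s_3) = 0.342906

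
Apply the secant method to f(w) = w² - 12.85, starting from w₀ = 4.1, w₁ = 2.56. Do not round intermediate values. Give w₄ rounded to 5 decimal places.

3.58454

f(w_0) = 3.960000, f(w_1) = -6.296400
w_2 = 2.560000 - (-6.296400)·(2.560000 - 4.100000)/(-6.296400 - (3.960000)) = 3.505405; f(w_2) = -0.562133
w_3 = 3.505405 - (-0.562133)·(3.505405 - 2.560000)/(-0.562133 - (-6.296400)) = 3.598084; f(w_3) = 0.096208
w_4 = 3.598084 - (0.096208)·(3.598084 - 3.505405)/(0.096208 - (-0.562133)) = 3.584540; f(w_4) = -0.001072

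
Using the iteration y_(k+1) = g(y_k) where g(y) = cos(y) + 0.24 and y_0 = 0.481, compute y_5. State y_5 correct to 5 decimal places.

0.96484

y_1 = g(0.481000) = 1.126533
y_2 = g(1.126533) = 0.669793
y_3 = g(0.669793) = 1.023950
y_4 = g(1.023950) = 0.759996
y_5 = g(0.759996) = 0.964839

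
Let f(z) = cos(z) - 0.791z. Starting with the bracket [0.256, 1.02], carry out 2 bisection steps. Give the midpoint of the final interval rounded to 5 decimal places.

f(0.256000) = 0.764915, f(1.020000) = -0.283454 (opposite signs)
step 1: m = 0.638000, f(m) = 0.298631 > 0 → root in [0.638000, 1.020000]
step 2: m = 0.829000, f(m) = 0.019874 > 0 → root in [0.829000, 1.020000]
Midpoint of [0.829000, 1.020000] = 0.924500

0.92450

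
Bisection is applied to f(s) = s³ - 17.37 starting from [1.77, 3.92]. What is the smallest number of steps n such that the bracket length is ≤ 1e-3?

12

Initial width b − a = 3.92 − 1.77 = 2.150000.
After n steps the width is (b−a)/2^n; need (b−a)/2^n ≤ 1e-3.
So n ≥ log₂(2.150000/1e-3) = log₂(2150.0000) ≈ 11.0701.
Hence n = 12.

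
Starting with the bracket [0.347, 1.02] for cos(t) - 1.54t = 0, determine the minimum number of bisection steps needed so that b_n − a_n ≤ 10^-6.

20

Initial width b − a = 1.02 − 0.347 = 0.673000.
After n steps the width is (b−a)/2^n; need (b−a)/2^n ≤ 10^-6.
So n ≥ log₂(0.673000/10^-6) = log₂(673000.0000) ≈ 19.3602.
Hence n = 20.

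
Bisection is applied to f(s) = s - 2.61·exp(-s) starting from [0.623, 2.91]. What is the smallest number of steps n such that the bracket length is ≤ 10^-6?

Initial width b − a = 2.91 − 0.623 = 2.287000.
After n steps the width is (b−a)/2^n; need (b−a)/2^n ≤ 10^-6.
So n ≥ log₂(2.287000/10^-6) = log₂(2287000.0000) ≈ 21.1250.
Hence n = 22.

22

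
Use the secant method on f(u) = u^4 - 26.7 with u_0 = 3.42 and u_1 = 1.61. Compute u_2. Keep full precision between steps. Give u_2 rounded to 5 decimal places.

Secant update: u_(k+1) = u_k − f(u_k)·(u_k − u_(k-1))/(f(u_k) − f(u_(k-1))).
f(u_0) = 110.105773, f(u_1) = -19.981018
u_2 = 1.610000 - (-19.981018)·(1.610000 - 3.420000)/(-19.981018 - (110.105773)) = 1.888012; f(u_2) = -13.993713

1.88801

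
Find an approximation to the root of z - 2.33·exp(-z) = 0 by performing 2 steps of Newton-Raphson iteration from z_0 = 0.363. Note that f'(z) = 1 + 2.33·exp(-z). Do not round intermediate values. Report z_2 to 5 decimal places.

0.92282

z_0 = 0.363000: f = -1.257716, f' = 2.620716 → z_1 = 0.363000 - (-1.257716)/(2.620716) = 0.842913
z_1 = 0.842913: f = -0.160046, f' = 2.002959 → z_2 = 0.842913 - (-0.160046)/(2.002959) = 0.922818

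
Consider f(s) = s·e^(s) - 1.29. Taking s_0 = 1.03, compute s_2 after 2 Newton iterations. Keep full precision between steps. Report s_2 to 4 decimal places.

f'(s) = (s + 1)·e^(s)
s_0 = 1.030000: f = 1.595098, f' = 5.686164 → s_1 = 1.030000 - (1.595098)/(5.686164) = 0.749477
s_1 = 0.749477: f = 0.295814, f' = 3.701708 → s_2 = 0.749477 - (0.295814)/(3.701708) = 0.669564

0.6696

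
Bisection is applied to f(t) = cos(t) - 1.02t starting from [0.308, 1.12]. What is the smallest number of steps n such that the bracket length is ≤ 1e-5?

17

Initial width b − a = 1.12 − 0.308 = 0.812000.
After n steps the width is (b−a)/2^n; need (b−a)/2^n ≤ 1e-5.
So n ≥ log₂(0.812000/1e-5) = log₂(81200.0000) ≈ 16.3092.
Hence n = 17.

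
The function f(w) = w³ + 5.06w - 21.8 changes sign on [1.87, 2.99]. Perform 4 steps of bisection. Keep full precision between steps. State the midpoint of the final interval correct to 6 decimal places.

f(1.870000) = -5.798597, f(2.990000) = 20.060299 (opposite signs)
step 1: m = 2.430000, f(m) = 4.844707 > 0 → root in [1.870000, 2.430000]
step 2: m = 2.150000, f(m) = -0.982625 < 0 → root in [2.150000, 2.430000]
step 3: m = 2.290000, f(m) = 1.796389 > 0 → root in [2.150000, 2.290000]
step 4: m = 2.220000, f(m) = 0.374248 > 0 → root in [2.150000, 2.220000]
Midpoint of [2.150000, 2.220000] = 2.185000

2.185000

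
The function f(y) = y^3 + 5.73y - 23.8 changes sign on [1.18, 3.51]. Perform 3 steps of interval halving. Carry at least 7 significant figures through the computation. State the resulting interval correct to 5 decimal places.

f(1.180000) = -15.395568, f(3.510000) = 39.555851 (opposite signs)
step 1: m = 2.345000, f(m) = 2.532064 > 0 → root in [1.180000, 2.345000]
step 2: m = 1.762500, f(m) = -8.225834 < 0 → root in [1.762500, 2.345000]
step 3: m = 2.053750, f(m) = -3.369523 < 0 → root in [2.053750, 2.345000]

[2.05375, 2.34500]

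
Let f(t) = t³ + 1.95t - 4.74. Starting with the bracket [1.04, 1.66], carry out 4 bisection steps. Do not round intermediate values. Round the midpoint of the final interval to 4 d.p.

1.2919

f(1.040000) = -1.587136, f(1.660000) = 3.071296 (opposite signs)
step 1: m = 1.350000, f(m) = 0.352875 > 0 → root in [1.040000, 1.350000]
step 2: m = 1.195000, f(m) = -0.703260 < 0 → root in [1.195000, 1.350000]
step 3: m = 1.272500, f(m) = -0.198121 < 0 → root in [1.272500, 1.350000]
step 4: m = 1.311250, f(m) = 0.071470 > 0 → root in [1.272500, 1.311250]
Midpoint of [1.272500, 1.311250] = 1.291875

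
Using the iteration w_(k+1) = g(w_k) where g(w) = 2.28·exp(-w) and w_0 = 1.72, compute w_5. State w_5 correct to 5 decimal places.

w_1 = g(1.720000) = 0.408271
w_2 = g(0.408271) = 1.515741
w_3 = g(1.515741) = 0.500791
w_4 = g(0.500791) = 1.381796
w_5 = g(1.381796) = 0.572570

0.57257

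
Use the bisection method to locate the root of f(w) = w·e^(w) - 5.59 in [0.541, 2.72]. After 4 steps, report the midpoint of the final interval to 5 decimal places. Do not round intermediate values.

f(0.541000) = -4.660711, f(2.720000) = 35.700477 (opposite signs)
step 1: m = 1.630500, f(m) = 2.736030 > 0 → root in [0.541000, 1.630500]
step 2: m = 1.085750, f(m) = -2.374377 < 0 → root in [1.085750, 1.630500]
step 3: m = 1.358125, f(m) = -0.308395 < 0 → root in [1.358125, 1.630500]
step 4: m = 1.494312, f(m) = 1.069063 > 0 → root in [1.358125, 1.494312]
Midpoint of [1.358125, 1.494312] = 1.426219

1.42622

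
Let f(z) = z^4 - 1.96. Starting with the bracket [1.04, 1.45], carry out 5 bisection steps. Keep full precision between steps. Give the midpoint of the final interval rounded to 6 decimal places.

f(1.040000) = -0.790141, f(1.450000) = 2.460506 (opposite signs)
step 1: m = 1.245000, f(m) = 0.442578 > 0 → root in [1.040000, 1.245000]
step 2: m = 1.142500, f(m) = -0.256176 < 0 → root in [1.142500, 1.245000]
step 3: m = 1.193750, f(m) = 0.070736 > 0 → root in [1.142500, 1.193750]
step 4: m = 1.168125, f(m) = -0.098096 < 0 → root in [1.168125, 1.193750]
step 5: m = 1.180938, f(m) = -0.015054 < 0 → root in [1.180938, 1.193750]
Midpoint of [1.180938, 1.193750] = 1.187344

1.187344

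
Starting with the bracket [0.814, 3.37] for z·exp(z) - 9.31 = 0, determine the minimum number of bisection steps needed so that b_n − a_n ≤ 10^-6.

Initial width b − a = 3.37 − 0.814 = 2.556000.
After n steps the width is (b−a)/2^n; need (b−a)/2^n ≤ 10^-6.
So n ≥ log₂(2.556000/10^-6) = log₂(2556000.0000) ≈ 21.2855.
Hence n = 22.

22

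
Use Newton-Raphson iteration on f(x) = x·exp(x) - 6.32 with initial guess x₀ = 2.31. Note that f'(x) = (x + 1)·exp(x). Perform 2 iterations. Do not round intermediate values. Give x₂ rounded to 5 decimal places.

1.53085

x_0 = 2.310000: f = 16.951921, f' = 33.346346 → x_1 = 2.310000 - (16.951921)/(33.346346) = 1.801641
x_1 = 1.801641: f = 4.597190, f' = 16.976772 → x_2 = 1.801641 - (4.597190)/(16.976772) = 1.530848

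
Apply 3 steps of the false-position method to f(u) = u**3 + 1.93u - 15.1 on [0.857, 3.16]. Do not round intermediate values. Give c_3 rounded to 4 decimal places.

f(0.857000) = -12.816567, f(3.160000) = 22.553296
step 1: c = 1.691511, f(c) = -6.995612 < 0 → new bracket [1.691511, 3.160000]
step 2: c = 2.039172, f(c) = -2.685074 < 0 → new bracket [2.039172, 3.160000]
step 3: c = 2.158415, f(c) = -0.878734 < 0 → new bracket [2.158415, 3.160000]

2.1584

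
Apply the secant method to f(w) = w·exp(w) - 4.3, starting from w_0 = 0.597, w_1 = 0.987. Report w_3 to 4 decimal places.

1.2124

f(w_0) = -3.215454, f(w_1) = -1.651708
w_2 = 0.987000 - (-1.651708)·(0.987000 - 0.597000)/(-1.651708 - (-3.215454)) = 1.398938; f(w_2) = 1.366953
w_3 = 1.398938 - (1.366953)·(1.398938 - 0.987000)/(1.366953 - (-1.651708)) = 1.212398; f(w_3) = -0.224477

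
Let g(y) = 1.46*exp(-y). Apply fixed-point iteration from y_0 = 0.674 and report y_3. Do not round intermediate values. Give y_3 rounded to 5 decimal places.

0.72958

y_1 = g(0.674000) = 0.744112
y_2 = g(0.744112) = 0.693728
y_3 = g(0.693728) = 0.729576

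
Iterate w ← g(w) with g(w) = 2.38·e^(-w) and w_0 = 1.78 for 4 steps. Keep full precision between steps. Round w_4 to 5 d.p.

1.46713

w_1 = g(1.780000) = 0.401359
w_2 = g(0.401359) = 1.593195
w_3 = g(1.593195) = 0.483795
w_4 = g(0.483795) = 1.467127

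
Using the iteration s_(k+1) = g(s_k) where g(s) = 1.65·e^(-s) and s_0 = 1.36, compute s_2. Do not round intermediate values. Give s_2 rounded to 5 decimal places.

1.08035

s_1 = g(1.360000) = 0.423490
s_2 = g(0.423490) = 1.080350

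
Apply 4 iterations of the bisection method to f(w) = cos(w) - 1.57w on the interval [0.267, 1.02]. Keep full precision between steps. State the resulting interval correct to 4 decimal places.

[0.5023, 0.5494]

f(0.267000) = 0.545377, f(1.020000) = -1.078034 (opposite signs)
step 1: m = 0.643500, f(m) = -0.210294 < 0 → root in [0.267000, 0.643500]
step 2: m = 0.455250, f(m) = 0.183409 > 0 → root in [0.455250, 0.643500]
step 3: m = 0.549375, f(m) = -0.009668 < 0 → root in [0.455250, 0.549375]
step 4: m = 0.502312, f(m) = 0.087841 > 0 → root in [0.502312, 0.549375]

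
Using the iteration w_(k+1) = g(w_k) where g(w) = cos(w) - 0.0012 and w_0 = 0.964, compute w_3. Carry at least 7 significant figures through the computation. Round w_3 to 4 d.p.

0.6654

w_1 = g(0.964000) = 0.569039
w_2 = g(0.569039) = 0.841219
w_3 = g(0.841219) = 0.665354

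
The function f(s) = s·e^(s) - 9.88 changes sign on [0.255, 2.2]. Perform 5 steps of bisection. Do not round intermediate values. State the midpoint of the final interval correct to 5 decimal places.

f(0.255000) = -9.550932, f(2.200000) = 9.975030 (opposite signs)
step 1: m = 1.227500, f(m) = -5.690927 < 0 → root in [1.227500, 2.200000]
step 2: m = 1.713750, f(m) = -0.369143 < 0 → root in [1.713750, 2.200000]
step 3: m = 1.956875, f(m) = 3.969149 > 0 → root in [1.713750, 1.956875]
step 4: m = 1.835313, f(m) = 1.622073 > 0 → root in [1.713750, 1.835313]
step 5: m = 1.774531, f(m) = 0.585326 > 0 → root in [1.713750, 1.774531]
Midpoint of [1.713750, 1.774531] = 1.744141

1.74414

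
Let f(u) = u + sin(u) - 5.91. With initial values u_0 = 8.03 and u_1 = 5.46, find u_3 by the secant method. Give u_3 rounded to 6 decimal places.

6.091562

Secant update: u_(k+1) = u_k − f(u_k)·(u_k − u_(k-1))/(f(u_k) − f(u_(k-1))).
f(u_0) = 3.104549, f(u_1) = -1.183315
u_2 = 5.460000 - (-1.183315)·(5.460000 - 8.030000)/(-1.183315 - (3.104549)) = 6.169239; f(u_2) = 0.145539
u_3 = 6.169239 - (0.145539)·(6.169239 - 5.460000)/(0.145539 - (-1.183315)) = 6.091562; f(u_3) = -0.008892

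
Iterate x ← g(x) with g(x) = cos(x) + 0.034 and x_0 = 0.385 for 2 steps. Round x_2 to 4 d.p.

x_1 = g(0.385000) = 0.960798
x_2 = g(0.960798) = 0.606866

0.6069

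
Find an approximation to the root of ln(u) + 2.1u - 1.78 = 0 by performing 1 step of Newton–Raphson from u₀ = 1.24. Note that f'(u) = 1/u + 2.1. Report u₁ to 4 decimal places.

u_0 = 1.240000: f = 1.039111, f' = 2.906452 → u_1 = 1.240000 - (1.039111)/(2.906452) = 0.882481

0.8825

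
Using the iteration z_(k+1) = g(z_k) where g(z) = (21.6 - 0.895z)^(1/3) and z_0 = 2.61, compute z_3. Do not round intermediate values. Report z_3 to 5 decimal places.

z_1 = g(2.610000) = 2.680706
z_2 = g(2.680706) = 2.677768
z_3 = g(2.677768) = 2.677890

2.67789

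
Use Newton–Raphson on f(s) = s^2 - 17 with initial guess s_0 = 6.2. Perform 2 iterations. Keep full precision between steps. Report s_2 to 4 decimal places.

4.1366

Newton update: s ← s − f(s)/f'(s).
f'(s) = 2s
s_0 = 6.200000: f = 21.440000, f' = 12.400000 → s_1 = 6.200000 - (21.440000)/(12.400000) = 4.470968
s_1 = 4.470968: f = 2.989553, f' = 8.941935 → s_2 = 4.470968 - (2.989553)/(8.941935) = 4.136638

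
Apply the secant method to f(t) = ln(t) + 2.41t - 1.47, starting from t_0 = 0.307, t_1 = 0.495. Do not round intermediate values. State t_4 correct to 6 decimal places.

f(t_0) = -1.911038, f(t_1) = -0.980248
t_2 = 0.495000 - (-0.980248)·(0.495000 - 0.307000)/(-0.980248 - (-1.911038)) = 0.692989; f(t_2) = -0.166636
t_3 = 0.692989 - (-0.166636)·(0.692989 - 0.495000)/(-0.166636 - (-0.980248)) = 0.733540; f(t_3) = -0.012043
t_4 = 0.733540 - (-0.012043)·(0.733540 - 0.692989)/(-0.012043 - (-0.166636)) = 0.736699; f(t_4) = -0.000133

0.736699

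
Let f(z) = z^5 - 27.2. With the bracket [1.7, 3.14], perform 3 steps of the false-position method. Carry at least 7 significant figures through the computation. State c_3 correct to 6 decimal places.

f(1.700000) = -13.001430, f(3.140000) = 278.044776
step 1: c = 1.764327, f(c) = -10.103977 < 0 → new bracket [1.764327, 3.140000]
step 2: c = 1.812565, f(c) = -7.635540 < 0 → new bracket [1.812565, 3.140000]
step 3: c = 1.848044, f(c) = -5.644327 < 0 → new bracket [1.848044, 3.140000]

1.848044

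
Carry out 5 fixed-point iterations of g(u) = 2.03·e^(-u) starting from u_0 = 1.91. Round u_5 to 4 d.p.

0.5575

u_1 = g(1.910000) = 0.300603
u_2 = g(0.300603) = 1.502954
u_3 = g(1.502954) = 0.451618
u_4 = g(0.451618) = 1.292292
u_5 = g(1.292292) = 0.557520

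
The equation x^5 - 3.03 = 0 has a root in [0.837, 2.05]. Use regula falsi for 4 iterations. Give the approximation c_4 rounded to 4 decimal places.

f(0.837000) = -2.619203, f(2.050000) = 33.175063
step 1: c = 0.925760, f(c) = -2.350027 < 0 → new bracket [0.925760, 2.050000]
step 2: c = 1.000130, f(c) = -2.029352 < 0 → new bracket [1.000130, 2.050000]
step 3: c = 1.060649, f(c) = -1.687671 < 0 → new bracket [1.060649, 2.050000]
step 4: c = 1.108543, f(c) = -1.355974 < 0 → new bracket [1.108543, 2.050000]

1.1085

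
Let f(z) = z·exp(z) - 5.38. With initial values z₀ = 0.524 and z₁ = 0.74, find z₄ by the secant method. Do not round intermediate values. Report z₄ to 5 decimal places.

1.26957

f(z_0) = -4.495085, f(z_1) = -3.829008
z_2 = 0.740000 - (-3.829008)·(0.740000 - 0.524000)/(-3.829008 - (-4.495085)) = 1.981696; f(z_2) = 8.997287
z_3 = 1.981696 - (8.997287)·(1.981696 - 0.740000)/(8.997287 - (-3.829008)) = 1.110681; f(z_3) = -2.007499
z_4 = 1.110681 - (-2.007499)·(1.110681 - 1.981696)/(-2.007499 - (8.997287)) = 1.269572; f(z_4) = -0.861174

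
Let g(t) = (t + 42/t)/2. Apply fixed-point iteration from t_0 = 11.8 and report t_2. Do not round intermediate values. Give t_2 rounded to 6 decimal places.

t_1 = g(11.800000) = 7.679661
t_2 = g(7.679661) = 6.574326

6.574326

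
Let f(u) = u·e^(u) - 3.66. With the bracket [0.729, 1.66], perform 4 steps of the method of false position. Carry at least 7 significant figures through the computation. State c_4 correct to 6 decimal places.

1.149117

f(0.729000) = -2.148778, f(1.660000) = 5.070456
step 1: c = 1.006109, f(c) = -0.908355 < 0 → new bracket [1.006109, 1.660000]
step 2: c = 1.105454, f(c) = -0.320872 < 0 → new bracket [1.105454, 1.660000]
step 3: c = 1.138458, f(c) = -0.105788 < 0 → new bracket [1.138458, 1.660000]
step 4: c = 1.149117, f(c) = -0.034069 < 0 → new bracket [1.149117, 1.660000]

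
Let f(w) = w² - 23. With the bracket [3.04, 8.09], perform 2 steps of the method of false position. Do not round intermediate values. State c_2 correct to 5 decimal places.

f(3.040000) = -13.758400, f(8.090000) = 42.448100
step 1: c = 4.276155, f(c) = -4.714502 < 0 → new bracket [4.276155, 8.090000]
step 2: c = 4.657397, f(c) = -1.308654 < 0 → new bracket [4.657397, 8.090000]

4.65740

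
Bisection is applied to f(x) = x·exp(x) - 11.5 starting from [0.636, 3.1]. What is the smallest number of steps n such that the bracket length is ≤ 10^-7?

25

Initial width b − a = 3.1 − 0.636 = 2.464000.
After n steps the width is (b−a)/2^n; need (b−a)/2^n ≤ 10^-7.
So n ≥ log₂(2.464000/10^-7) = log₂(24640000.0000) ≈ 24.5545.
Hence n = 25.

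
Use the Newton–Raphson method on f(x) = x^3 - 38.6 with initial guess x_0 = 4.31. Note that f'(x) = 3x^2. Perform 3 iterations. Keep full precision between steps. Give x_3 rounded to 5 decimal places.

x_0 = 4.310000: f = 41.462991, f' = 55.728300 → x_1 = 4.310000 - (41.462991)/(55.728300) = 3.565980
x_1 = 3.565980: f = 6.745748, f' = 38.148632 → x_2 = 3.565980 - (6.745748)/(38.148632) = 3.389152
x_2 = 3.389152: f = 0.328976, f' = 34.459045 → x_3 = 3.389152 - (0.328976)/(34.459045) = 3.379605

3.37960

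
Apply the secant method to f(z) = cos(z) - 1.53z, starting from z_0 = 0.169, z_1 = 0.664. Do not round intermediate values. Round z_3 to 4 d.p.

0.5552

f(z_0) = 0.727183, f(z_1) = -0.228387
z_2 = 0.664000 - (-0.228387)·(0.664000 - 0.169000)/(-0.228387 - (0.727183)) = 0.545692; f(z_2) = 0.019859
z_3 = 0.545692 - (0.019859)·(0.545692 - 0.664000)/(0.019859 - (-0.228387)) = 0.555157; f(z_3) = 0.000428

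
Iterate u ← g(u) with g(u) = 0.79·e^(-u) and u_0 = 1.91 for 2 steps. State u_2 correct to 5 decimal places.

u_1 = g(1.910000) = 0.116984
u_2 = g(0.116984) = 0.702784

0.70278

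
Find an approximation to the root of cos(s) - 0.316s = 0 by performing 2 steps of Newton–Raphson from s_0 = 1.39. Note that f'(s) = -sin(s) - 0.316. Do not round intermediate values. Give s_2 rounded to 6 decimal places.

1.186480

s_0 = 1.390000: f = -0.259427, f' = -1.299701 → s_1 = 1.390000 - (-0.259427)/(-1.299701) = 1.190395
s_1 = 1.190395: f = -0.004871, f' = -1.244516 → s_2 = 1.190395 - (-0.004871)/(-1.244516) = 1.186480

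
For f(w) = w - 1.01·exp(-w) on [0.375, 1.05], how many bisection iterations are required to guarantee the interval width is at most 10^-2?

7

Initial width b − a = 1.05 − 0.375 = 0.675000.
After n steps the width is (b−a)/2^n; need (b−a)/2^n ≤ 10^-2.
So n ≥ log₂(0.675000/10^-2) = log₂(67.5000) ≈ 6.0768.
Hence n = 7.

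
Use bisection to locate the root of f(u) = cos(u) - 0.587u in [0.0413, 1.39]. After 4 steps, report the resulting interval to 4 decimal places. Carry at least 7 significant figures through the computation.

f(0.041300) = 0.974904, f(1.390000) = -0.636117 (opposite signs)
step 1: m = 0.715650, f(m) = 0.334580 > 0 → root in [0.715650, 1.390000]
step 2: m = 1.052825, f(m) = -0.122890 < 0 → root in [0.715650, 1.052825]
step 3: m = 0.884237, f(m) = 0.114832 > 0 → root in [0.884237, 1.052825]
step 4: m = 0.968531, f(m) = -0.002017 < 0 → root in [0.884237, 0.968531]

[0.8842, 0.9685]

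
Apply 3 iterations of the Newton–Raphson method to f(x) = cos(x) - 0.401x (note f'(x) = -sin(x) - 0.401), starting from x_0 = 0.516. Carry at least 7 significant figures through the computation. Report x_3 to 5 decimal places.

Newton update: x ← x − f(x)/f'(x).
x_0 = 0.516000: f = 0.662884, f' = -0.894405 → x_1 = 0.516000 - (0.662884)/(-0.894405) = 1.257145
x_1 = 1.257145: f = -0.195581, f' = -1.352213 → x_2 = 1.257145 - (-0.195581)/(-1.352213) = 1.112507
x_2 = 1.112507: f = -0.003701, f' = -1.297811 → x_3 = 1.112507 - (-0.003701)/(-1.297811) = 1.109656

1.10966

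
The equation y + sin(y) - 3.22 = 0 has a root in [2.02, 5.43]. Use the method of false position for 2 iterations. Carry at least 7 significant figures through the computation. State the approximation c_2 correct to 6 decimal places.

2.790189

False-position update: c = (a·f(b) − b·f(a))/(f(b) − f(a)); replace the endpoint whose sign matches f(c).
f(2.020000) = -0.299207, f(5.430000) = 1.456621
step 1: c = 2.601091, f(c) = -0.104343 < 0 → new bracket [2.601091, 5.430000]
step 2: c = 2.790189, f(c) = -0.085595 < 0 → new bracket [2.790189, 5.430000]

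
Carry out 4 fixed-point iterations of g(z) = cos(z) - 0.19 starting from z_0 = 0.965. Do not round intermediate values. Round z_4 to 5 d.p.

0.66293

z_1 = g(0.965000) = 0.379417
z_2 = g(0.379417) = 0.738881
z_3 = g(0.738881) = 0.549223
z_4 = g(0.549223) = 0.662931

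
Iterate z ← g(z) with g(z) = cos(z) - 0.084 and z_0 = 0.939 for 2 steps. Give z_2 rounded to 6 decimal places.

z_1 = g(0.939000) = 0.506595
z_2 = g(0.506595) = 0.790402

0.790402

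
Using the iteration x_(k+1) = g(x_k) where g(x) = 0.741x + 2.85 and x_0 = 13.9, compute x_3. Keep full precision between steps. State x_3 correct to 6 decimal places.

12.182210

x_1 = g(13.900000) = 13.149900
x_2 = g(13.149900) = 12.594076
x_3 = g(12.594076) = 12.182210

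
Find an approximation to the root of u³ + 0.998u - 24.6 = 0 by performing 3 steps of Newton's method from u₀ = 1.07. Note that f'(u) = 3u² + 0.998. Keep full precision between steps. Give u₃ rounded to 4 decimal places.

Newton update: u ← u − f(u)/f'(u).
u_0 = 1.070000: f = -22.307097, f' = 4.432700 → u_1 = 1.070000 - (-22.307097)/(4.432700) = 6.102395
u_1 = 6.102395: f = 208.738641, f' = 112.715672 → u_2 = 6.102395 - (208.738641)/(112.715672) = 4.250491
u_2 = 4.250491: f = 56.434202, f' = 55.198011 → u_3 = 4.250491 - (56.434202)/(55.198011) = 3.228095

3.2281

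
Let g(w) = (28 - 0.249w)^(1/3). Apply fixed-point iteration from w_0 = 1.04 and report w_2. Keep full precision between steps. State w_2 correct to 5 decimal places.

3.00909

w_1 = g(1.040000) = 3.027199
w_2 = g(3.027199) = 3.009092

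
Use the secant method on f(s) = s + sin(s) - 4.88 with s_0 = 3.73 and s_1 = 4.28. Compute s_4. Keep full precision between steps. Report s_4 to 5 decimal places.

5.57041

Secant update: s_(k+1) = s_k − f(s_k)·(s_k − s_(k-1))/(f(s_k) − f(s_(k-1))).
f(s_0) = -1.705037, f(s_1) = -1.507967
s_2 = 4.280000 - (-1.507967)·(4.280000 - 3.730000)/(-1.507967 - (-1.705037)) = 8.488573; f(s_2) = 4.413887
s_3 = 8.488573 - (4.413887)·(8.488573 - 4.280000)/(4.413887 - (-1.507967)) = 5.351690; f(s_3) = -0.330824
s_4 = 5.351690 - (-0.330824)·(5.351690 - 8.488573)/(-0.330824 - (4.413887)) = 5.570408; f(s_4) = 0.036470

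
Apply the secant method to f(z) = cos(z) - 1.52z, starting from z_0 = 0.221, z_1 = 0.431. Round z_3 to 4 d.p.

0.5578

Secant update: z_(k+1) = z_k − f(z_k)·(z_k − z_(k-1))/(f(z_k) − f(z_(k-1))).
f(z_0) = 0.639759, f(z_1) = 0.253428
z_2 = 0.431000 - (0.253428)·(0.431000 - 0.221000)/(0.253428 - (0.639759)) = 0.568758; f(z_2) = -0.021941
z_3 = 0.568758 - (-0.021941)·(0.568758 - 0.431000)/(-0.021941 - (0.253428)) = 0.557781; f(z_3) = 0.000604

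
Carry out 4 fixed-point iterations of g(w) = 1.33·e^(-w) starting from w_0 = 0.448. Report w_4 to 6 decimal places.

0.626242

w_1 = g(0.448000) = 0.849743
w_2 = g(0.849743) = 0.568608
w_3 = g(0.568608) = 0.753197
w_4 = g(0.753197) = 0.626242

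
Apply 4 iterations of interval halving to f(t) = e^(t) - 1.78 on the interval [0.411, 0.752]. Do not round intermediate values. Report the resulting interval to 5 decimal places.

f(0.411000) = -0.271675, f(0.752000) = 0.341238 (opposite signs)
step 1: m = 0.581500, f(m) = 0.008719 > 0 → root in [0.411000, 0.581500]
step 2: m = 0.496250, f(m) = -0.137450 < 0 → root in [0.496250, 0.581500]
step 3: m = 0.538875, f(m) = -0.065923 < 0 → root in [0.538875, 0.581500]
step 4: m = 0.560188, f(m) = -0.028999 < 0 → root in [0.560188, 0.581500]

[0.56019, 0.58150]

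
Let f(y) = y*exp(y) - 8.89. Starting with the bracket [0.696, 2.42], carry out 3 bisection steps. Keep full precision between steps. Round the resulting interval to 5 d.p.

f(0.696000) = -7.494023, f(2.420000) = 18.324980 (opposite signs)
step 1: m = 1.558000, f(m) = -1.490570 < 0 → root in [1.558000, 2.420000]
step 2: m = 1.989000, f(m) = 5.646053 > 0 → root in [1.558000, 1.989000]
step 3: m = 1.773500, f(m) = 1.558464 > 0 → root in [1.558000, 1.773500]

[1.55800, 1.77350]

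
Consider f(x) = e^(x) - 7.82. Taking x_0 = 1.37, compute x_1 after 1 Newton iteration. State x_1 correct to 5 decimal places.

2.35712

Newton update: x ← x − f(x)/f'(x).
f'(x) = e^(x)
x_0 = 1.370000: f = -3.884649, f' = 3.935351 → x_1 = 1.370000 - (-3.884649)/(3.935351) = 2.357116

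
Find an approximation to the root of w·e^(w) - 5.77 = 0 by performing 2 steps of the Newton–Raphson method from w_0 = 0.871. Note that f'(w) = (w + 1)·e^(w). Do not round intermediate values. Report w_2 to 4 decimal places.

1.4595

w_0 = 0.871000: f = -3.688921, f' = 4.470378 → w_1 = 0.871000 - (-3.688921)/(4.470378) = 1.696192
w_1 = 1.696192: f = 3.479577, f' = 14.702719 → w_2 = 1.696192 - (3.479577)/(14.702719) = 1.459530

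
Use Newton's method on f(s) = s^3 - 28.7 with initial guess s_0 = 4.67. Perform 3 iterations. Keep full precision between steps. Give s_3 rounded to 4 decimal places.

3.0630

Newton update: s ← s − f(s)/f'(s).
f'(s) = 3s^2
s_0 = 4.670000: f = 73.147563, f' = 65.426700 → s_1 = 4.670000 - (73.147563)/(65.426700) = 3.551992
s_1 = 3.551992: f = 16.114236, f' = 37.849945 → s_2 = 3.551992 - (16.114236)/(37.849945) = 3.126252
s_2 = 3.126252: f = 1.854277, f' = 29.320358 → s_3 = 3.126252 - (1.854277)/(29.320358) = 3.063010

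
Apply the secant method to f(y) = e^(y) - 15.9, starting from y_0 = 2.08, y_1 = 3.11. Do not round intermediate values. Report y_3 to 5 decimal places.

f(y_0) = -7.895531, f(y_1) = 6.521044
y_2 = 3.110000 - (6.521044)·(3.110000 - 2.080000)/(6.521044 - (-7.895531)) = 2.644100; f(y_2) = -1.829218
y_3 = 2.644100 - (-1.829218)·(2.644100 - 3.110000)/(-1.829218 - (6.521044)) = 2.746161; f(y_3) = -0.317306

2.74616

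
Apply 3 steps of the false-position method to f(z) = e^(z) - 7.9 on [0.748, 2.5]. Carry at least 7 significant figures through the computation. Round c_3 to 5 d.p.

f(0.748000) = -5.787230, f(2.500000) = 4.282494
step 1: c = 1.754902, f(c) = -2.117118 < 0 → new bracket [1.754902, 2.500000]
step 2: c = 2.001395, f(c) = -0.500627 < 0 → new bracket [2.001395, 2.500000]
step 3: c = 2.053582, f(c) = -0.104225 < 0 → new bracket [2.053582, 2.500000]

2.05358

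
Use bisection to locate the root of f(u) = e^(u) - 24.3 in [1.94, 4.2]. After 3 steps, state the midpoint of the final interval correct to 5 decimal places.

f(1.940000) = -17.341249, f(4.200000) = 42.386331 (opposite signs)
step 1: m = 3.070000, f(m) = -2.758097 < 0 → root in [3.070000, 4.200000]
step 2: m = 3.635000, f(m) = 13.601853 > 0 → root in [3.070000, 3.635000]
step 3: m = 3.352500, f(m) = 4.274080 > 0 → root in [3.070000, 3.352500]
Midpoint of [3.070000, 3.352500] = 3.211250

3.21125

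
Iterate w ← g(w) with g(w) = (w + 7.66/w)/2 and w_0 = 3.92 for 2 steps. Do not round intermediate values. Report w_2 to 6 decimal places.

w_1 = g(3.920000) = 2.937041
w_2 = g(2.937041) = 2.772554

2.772554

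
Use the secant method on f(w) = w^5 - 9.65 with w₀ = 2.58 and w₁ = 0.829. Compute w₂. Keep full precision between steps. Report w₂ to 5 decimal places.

f(w_0) = 104.663765, f(w_1) = -9.258463
w_2 = 0.829000 - (-9.258463)·(0.829000 - 2.580000)/(-9.258463 - (104.663765)) = 0.971304; f(w_2) = -8.785479

0.97130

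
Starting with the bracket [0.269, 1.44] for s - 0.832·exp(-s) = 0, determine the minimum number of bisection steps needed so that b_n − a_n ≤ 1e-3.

Initial width b − a = 1.44 − 0.269 = 1.171000.
After n steps the width is (b−a)/2^n; need (b−a)/2^n ≤ 1e-3.
So n ≥ log₂(1.171000/1e-3) = log₂(1171.0000) ≈ 10.1935.
Hence n = 11.

11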